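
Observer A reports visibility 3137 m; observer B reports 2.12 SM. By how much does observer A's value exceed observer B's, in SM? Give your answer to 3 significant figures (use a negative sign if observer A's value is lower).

-0.171 SM

observer A: 3137 m = 1.94924 SM.
Difference: 1.94924 − 2.12000 = -0.171 SM.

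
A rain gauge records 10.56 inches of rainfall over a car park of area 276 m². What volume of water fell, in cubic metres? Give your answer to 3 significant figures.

Depth: 10.56 in × 25.4 = 268.224 mm.
1 mm over 1 m² is 1 L, so volume = 268.224 × 276 = 74029.824 L = 74.0 m³.

74.0 cubic metres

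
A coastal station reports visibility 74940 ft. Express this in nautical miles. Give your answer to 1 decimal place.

1 ft = 0.000164579 nmi, so 74940 × 0.000164579 = 12.3 nmi.

12.3 nmi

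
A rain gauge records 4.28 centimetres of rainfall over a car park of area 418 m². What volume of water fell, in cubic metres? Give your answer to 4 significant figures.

17.89 cubic metres

Depth: 4.28 cm × 10 = 42.8 mm.
1 mm over 1 m² is 1 L, so volume = 42.8 × 418 = 17890.4 L = 17.89 m³.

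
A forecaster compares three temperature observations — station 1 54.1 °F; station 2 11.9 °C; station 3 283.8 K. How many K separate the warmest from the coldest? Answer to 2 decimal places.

station 1: 54.1 °F = 12.278 °C.
station 3: 283.8 K = 10.650 °C.
Spread: 12.278 − 10.650 = 1.628 °C.

1.63 K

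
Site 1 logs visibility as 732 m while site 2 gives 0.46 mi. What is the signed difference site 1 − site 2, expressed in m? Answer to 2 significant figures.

-8.3 m

site 2: 0.46 SM = 740.298 m.
Difference: 732.000 − 740.298 = -8.3 m.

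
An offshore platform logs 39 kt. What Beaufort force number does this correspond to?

39 kt lies in the Beaufort 8 band (gale, 34–40 kt).

Beaufort force 8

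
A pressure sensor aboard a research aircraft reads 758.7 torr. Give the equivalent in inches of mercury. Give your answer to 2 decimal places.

1 mmHg = 0.0393701 inHg, so 758.7 × 0.0393701 = 29.87 inHg.

29.87 inHg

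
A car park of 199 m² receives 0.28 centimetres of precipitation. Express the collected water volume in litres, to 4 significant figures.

Depth: 0.28 cm × 10 = 2.8 mm.
1 mm over 1 m² is 1 L, so volume = 2.8 × 199 = 557.2 L.

557.2 litres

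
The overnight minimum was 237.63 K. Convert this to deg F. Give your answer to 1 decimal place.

First to °C: -35.52 °C.
Then to °F: -31.9 °F.

-31.9 °F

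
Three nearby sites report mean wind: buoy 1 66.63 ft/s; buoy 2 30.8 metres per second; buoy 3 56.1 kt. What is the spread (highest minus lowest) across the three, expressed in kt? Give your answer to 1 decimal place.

20.4 kt

buoy 1: 66.63 ft/s = 39.477 kt.
buoy 2: 30.8 m/s = 59.870 kt.
Spread: 59.870 − 39.477 = 20.4 kt.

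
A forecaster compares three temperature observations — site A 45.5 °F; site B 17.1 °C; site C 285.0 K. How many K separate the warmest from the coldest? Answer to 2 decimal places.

9.60 K

site A: 45.5 °F = 7.500 °C.
site C: 285.0 K = 11.850 °C.
Spread: 17.100 − 7.500 = 9.600 °C.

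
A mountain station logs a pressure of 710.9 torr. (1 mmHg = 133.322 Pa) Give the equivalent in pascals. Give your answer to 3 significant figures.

94800 Pa

1 mmHg = 133.322 Pa, so 710.9 × 133.322 = 94800 Pa.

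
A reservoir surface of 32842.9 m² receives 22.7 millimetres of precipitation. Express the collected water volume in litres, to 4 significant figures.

745500 litres

1 mm over 1 m² is 1 L, so volume = 22.7 × 32842.9 = 745533.83 L ≈ 745500 L.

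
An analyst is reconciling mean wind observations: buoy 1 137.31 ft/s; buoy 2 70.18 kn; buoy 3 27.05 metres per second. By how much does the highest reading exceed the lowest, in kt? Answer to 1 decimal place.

28.8 kt

buoy 1: 137.31 ft/s = 81.354 kt.
buoy 3: 27.05 m/s = 52.581 kt.
Spread: 81.354 − 52.581 = 28.8 kt.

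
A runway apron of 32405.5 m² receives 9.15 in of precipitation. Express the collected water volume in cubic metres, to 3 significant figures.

7530 cubic metres

Depth: 9.15 in × 25.4 = 232.41 mm.
1 mm over 1 m² is 1 L, so volume = 232.41 × 32405.5 = 7531362.3 L = 7530 m³.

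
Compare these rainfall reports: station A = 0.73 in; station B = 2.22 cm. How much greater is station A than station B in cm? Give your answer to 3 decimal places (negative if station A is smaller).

station A: 0.73 in = 1.85420 cm.
Difference: 1.85420 − 2.22000 = -0.366 cm.

-0.366 cm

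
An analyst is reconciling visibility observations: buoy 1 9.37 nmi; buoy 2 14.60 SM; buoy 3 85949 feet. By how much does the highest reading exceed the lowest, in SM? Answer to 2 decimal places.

5.50 SM

buoy 1: 9.37 nmi = 10.7828 SM.
buoy 3: 85949 ft = 16.2782 SM.
Spread: 16.2782 − 10.7828 = 5.50 SM.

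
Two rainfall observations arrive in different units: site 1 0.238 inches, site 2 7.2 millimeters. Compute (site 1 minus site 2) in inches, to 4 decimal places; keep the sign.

site 2: 7.2 mm = 0.283465 in.
Difference: 0.238000 − 0.283465 = -0.0455 in.

-0.0455 in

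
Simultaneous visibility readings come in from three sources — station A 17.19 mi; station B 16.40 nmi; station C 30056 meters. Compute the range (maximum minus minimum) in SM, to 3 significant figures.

1.68 SM

station B: 16.40 nmi = 18.8728 SM.
station C: 30056 m = 18.6759 SM.
Spread: 18.8728 − 17.1900 = 1.68 SM.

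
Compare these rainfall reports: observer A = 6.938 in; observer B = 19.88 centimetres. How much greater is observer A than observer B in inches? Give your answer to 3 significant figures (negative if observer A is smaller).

observer B: 19.88 cm = 7.82677 in.
Difference: 6.93800 − 7.82677 = -0.889 in.

-0.889 in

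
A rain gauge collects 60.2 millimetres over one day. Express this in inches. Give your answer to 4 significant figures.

1 mm = 0.0393701 in, so 60.2 × 0.0393701 = 2.370 in.

2.370 in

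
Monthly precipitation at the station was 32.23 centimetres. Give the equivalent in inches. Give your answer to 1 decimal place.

1 cm = 0.393701 in, so 32.23 × 0.393701 = 12.7 in.

12.7 in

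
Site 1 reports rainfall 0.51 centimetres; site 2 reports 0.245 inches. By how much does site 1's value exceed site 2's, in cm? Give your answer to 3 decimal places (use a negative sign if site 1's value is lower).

site 2: 0.245 in = 0.62230 cm.
Difference: 0.51000 − 0.62230 = -0.112 cm.

-0.112 cm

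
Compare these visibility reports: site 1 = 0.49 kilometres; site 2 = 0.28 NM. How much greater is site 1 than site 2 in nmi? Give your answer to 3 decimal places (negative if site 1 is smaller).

-0.015 nmi

site 1: 0.49 km = 0.26458 nmi.
Difference: 0.26458 − 0.28000 = -0.015 nmi.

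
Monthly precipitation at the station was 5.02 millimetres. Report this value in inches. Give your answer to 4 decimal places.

1 mm = 0.0393701 in, so 5.02 × 0.0393701 = 0.1976 in.

0.1976 in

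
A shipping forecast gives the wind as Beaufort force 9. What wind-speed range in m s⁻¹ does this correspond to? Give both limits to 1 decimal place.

Beaufort 9 (strong gale) spans 20.8–24.4 m/s.

20.8 to 24.4 m/s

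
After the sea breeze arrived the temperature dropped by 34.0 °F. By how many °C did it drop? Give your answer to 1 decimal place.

18.9 °C

A change of 1 °C equals a change of 1.8 °F: Δ°C = 34.0 × 0.5556 = 18.9 °C.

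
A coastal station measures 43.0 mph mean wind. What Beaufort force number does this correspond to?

43.0 mph = 19.2 m/s, which is Beaufort 8 (gale, 17.2–20.7 m/s).

Beaufort force 8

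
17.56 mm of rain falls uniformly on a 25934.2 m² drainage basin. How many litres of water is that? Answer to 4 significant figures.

455400 litres

1 mm over 1 m² is 1 L, so volume = 17.56 × 25934.2 = 455404.55 L ≈ 455400 L.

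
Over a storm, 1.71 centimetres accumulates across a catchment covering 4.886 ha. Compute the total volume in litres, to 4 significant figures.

835500 litres

Depth: 1.71 cm × 10 = 17.1 mm.
Area: 4.886 ha = 48860 m².
1 mm over 1 m² is 1 L, so volume = 17.1 × 48860 = 835506 L ≈ 835500 L.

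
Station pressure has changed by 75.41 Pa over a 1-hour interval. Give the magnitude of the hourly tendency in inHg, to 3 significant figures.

75.41 Pa / 1 h × 0.0002953 inHg/Pa = 0.0223 inHg/h.

0.0223 inHg per hour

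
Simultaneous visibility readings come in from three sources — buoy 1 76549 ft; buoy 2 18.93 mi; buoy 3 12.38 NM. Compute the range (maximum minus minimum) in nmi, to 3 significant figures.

buoy 1: 76549 ft = 12.5983 nmi.
buoy 2: 18.93 SM = 16.4497 nmi.
Spread: 16.4497 − 12.3800 = 4.07 nmi.

4.07 nmi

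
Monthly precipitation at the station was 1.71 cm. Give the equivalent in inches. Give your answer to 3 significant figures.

1 cm = 0.393701 in, so 1.71 × 0.393701 = 0.673 in.

0.673 in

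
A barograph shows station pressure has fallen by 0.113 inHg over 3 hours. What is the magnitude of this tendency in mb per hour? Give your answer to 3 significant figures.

1.28 mb per hour

0.113 inHg / 3 h × 33.8639 mb/inHg = 1.28 mb/h.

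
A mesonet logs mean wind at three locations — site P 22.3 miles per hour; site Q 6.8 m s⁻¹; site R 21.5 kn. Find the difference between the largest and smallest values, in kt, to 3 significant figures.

8.28 kt

site P: 22.3 mph = 19.3782 kt.
site Q: 6.8 m/s = 13.2181 kt.
Spread: 21.5000 − 13.2181 = 8.28 kt.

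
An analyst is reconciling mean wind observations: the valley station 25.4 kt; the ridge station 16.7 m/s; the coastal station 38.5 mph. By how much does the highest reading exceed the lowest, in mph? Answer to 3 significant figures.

the valley station: 25.4 kt = 29.2298 mph.
the ridge station: 16.7 m/s = 37.3568 mph.
Spread: 38.5000 − 29.2298 = 9.27 mph.

9.27 mph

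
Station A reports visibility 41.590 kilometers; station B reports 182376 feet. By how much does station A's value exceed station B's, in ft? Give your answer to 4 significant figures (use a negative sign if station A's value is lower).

station A: 41.590 km = 136450.13 ft.
Difference: 136450.13 − 182376.00 = -45930 ft.

-45930 ft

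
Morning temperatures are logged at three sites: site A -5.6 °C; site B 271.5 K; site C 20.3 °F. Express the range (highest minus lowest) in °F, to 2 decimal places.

site B: 271.5 K = -1.650 °C.
site C: 20.3 °F = -6.500 °C.
Spread: (-1.650) − (-6.500) = 4.850 °C = 8.73 °F.

8.73 °F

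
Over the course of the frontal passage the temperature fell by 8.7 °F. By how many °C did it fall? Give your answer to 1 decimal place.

4.8 °C

For a temperature change the 32° offset cancels: Δ°C = 8.7 × 0.5556 = 4.8 °C.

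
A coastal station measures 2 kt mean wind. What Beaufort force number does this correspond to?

Beaufort force 1

2 kt lies in the Beaufort 1 band (light air, 1–3 kt).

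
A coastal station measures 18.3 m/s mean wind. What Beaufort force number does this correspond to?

18.3 m/s lies in the Beaufort 8 band (gale, 17.2–20.7 m/s).

Beaufort force 8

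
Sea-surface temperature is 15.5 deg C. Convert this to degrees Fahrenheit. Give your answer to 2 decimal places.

59.90 °F

°F = °C × 9/5 + 32 = 15.5 × 1.8 + 32 = 59.90 °F.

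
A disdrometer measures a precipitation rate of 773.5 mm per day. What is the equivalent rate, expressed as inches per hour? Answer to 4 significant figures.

1.269 in/hour

773.5 mm/day × 0.0393701 in/mm × 0.0416667 day/hour = 1.269 in/hour.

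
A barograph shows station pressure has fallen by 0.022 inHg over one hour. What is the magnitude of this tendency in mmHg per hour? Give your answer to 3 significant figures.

0.022 inHg / 1 h × 25.4 mmHg/inHg = 0.559 mmHg/h.

0.559 mmHg per hour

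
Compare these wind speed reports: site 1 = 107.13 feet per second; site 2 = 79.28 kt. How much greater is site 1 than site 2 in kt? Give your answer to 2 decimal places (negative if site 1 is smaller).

-15.81 kt

site 1: 107.13 ft/s = 63.4728 kt.
Difference: 63.4728 − 79.2800 = -15.81 kt.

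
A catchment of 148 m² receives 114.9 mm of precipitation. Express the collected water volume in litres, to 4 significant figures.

17010 litres

1 mm over 1 m² is 1 L, so volume = 114.9 × 148 = 17005.2 L ≈ 17010 L.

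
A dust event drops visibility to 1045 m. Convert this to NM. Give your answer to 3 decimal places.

0.564 nmi

1 m = 0.000539957 nmi, so 1045 × 0.000539957 = 0.564 nmi.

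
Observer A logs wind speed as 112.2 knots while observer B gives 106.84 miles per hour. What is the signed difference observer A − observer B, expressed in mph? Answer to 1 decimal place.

observer A: 112.2 kt = 129.117 mph.
Difference: 129.117 − 106.840 = 22.3 mph.

22.3 mph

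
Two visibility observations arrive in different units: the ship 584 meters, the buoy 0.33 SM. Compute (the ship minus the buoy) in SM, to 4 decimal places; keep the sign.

the ship: 584 m = 0.362881 SM.
Difference: 0.362881 − 0.330000 = 0.0329 SM.

0.0329 SM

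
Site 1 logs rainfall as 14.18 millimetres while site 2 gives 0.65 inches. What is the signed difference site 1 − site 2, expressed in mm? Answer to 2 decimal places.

site 2: 0.65 in = 16.5100 mm.
Difference: 14.1800 − 16.5100 = -2.33 mm.

-2.33 mm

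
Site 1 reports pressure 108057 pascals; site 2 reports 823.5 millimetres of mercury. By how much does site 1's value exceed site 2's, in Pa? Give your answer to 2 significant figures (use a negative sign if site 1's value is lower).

-1700 Pa

site 2: 823.5 mmHg = 109790.99 Pa.
Difference: 108057.00 − 109790.99 = -1700 Pa.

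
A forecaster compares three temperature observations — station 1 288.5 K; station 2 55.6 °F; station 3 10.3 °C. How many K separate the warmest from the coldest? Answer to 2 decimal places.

station 1: 288.5 K = 15.350 °C.
station 2: 55.6 °F = 13.111 °C.
Spread: 15.350 − 10.300 = 5.050 °C.

5.05 K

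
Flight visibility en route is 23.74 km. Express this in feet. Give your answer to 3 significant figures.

77900 ft

1 km = 3280.84 ft, so 23.74 × 3280.84 = 77900 ft.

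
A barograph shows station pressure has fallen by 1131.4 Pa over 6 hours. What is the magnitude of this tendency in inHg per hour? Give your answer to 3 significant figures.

1131.4 Pa / 6 h × 0.0002953 inHg/Pa = 0.0557 inHg/h.

0.0557 inHg per hour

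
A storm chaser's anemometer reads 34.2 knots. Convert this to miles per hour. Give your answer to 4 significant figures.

1 kt = 1.15078 mph, so 34.2 × 1.15078 = 39.36 mph.

39.36 mph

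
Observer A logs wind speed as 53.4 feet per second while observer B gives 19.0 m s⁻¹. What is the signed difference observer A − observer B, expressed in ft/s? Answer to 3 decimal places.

-8.936 ft/s

observer B: 19.0 m/s = 62.33596 ft/s.
Difference: 53.40000 − 62.33596 = -8.936 ft/s.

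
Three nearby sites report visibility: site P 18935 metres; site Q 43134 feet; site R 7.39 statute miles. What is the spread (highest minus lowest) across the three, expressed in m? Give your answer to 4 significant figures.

7042 m

site Q: 43134 ft = 13147.24 m.
site R: 7.39 SM = 11893.05 m.
Spread: 18935.00 − 11893.05 = 7042 m.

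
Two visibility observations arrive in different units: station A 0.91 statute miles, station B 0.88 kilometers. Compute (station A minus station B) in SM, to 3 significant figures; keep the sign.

0.363 SM

station B: 0.88 km = 0.54681 SM.
Difference: 0.91000 − 0.54681 = 0.363 SM.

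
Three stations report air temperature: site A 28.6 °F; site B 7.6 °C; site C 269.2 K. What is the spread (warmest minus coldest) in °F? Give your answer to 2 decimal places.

site A: 28.6 °F = -1.889 °C.
site C: 269.2 K = -3.950 °C.
Spread: 7.600 − (-3.950) = 11.550 °C = 20.79 °F.

20.79 °F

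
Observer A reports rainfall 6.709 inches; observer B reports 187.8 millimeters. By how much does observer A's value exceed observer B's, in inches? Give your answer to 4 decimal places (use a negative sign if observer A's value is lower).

-0.6847 in

observer B: 187.8 mm = 7.393701 in.
Difference: 6.709000 − 7.393701 = -0.6847 in.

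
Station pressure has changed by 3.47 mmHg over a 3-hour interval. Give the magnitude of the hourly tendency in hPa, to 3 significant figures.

1.54 hPa per hour

3.47 mmHg / 3 h × 1.33322 hPa/mmHg = 1.54 hPa/h.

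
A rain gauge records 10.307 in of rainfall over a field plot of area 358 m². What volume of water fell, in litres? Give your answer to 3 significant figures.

93700 litres

Depth: 10.307 in × 25.4 = 261.7978 mm.
1 mm over 1 m² is 1 L, so volume = 261.7978 × 358 = 93723.612 L ≈ 93700 L.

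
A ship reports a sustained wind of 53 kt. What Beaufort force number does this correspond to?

53 kt lies in the Beaufort 10 band (storm, 48–55 kt).

Beaufort force 10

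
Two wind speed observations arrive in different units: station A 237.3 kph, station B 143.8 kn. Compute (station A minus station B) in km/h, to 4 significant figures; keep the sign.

-29.02 km/h

station B: 143.8 kt = 266.3176 km/h.
Difference: 237.3000 − 266.3176 = -29.02 km/h.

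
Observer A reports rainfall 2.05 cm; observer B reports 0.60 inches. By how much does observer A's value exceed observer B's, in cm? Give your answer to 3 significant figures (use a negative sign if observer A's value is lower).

0.526 cm

observer B: 0.60 in = 1.52400 cm.
Difference: 2.05000 − 1.52400 = 0.526 cm.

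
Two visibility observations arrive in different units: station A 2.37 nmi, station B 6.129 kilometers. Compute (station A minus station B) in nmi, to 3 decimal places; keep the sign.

-0.939 nmi

station B: 6.129 km = 3.30940 nmi.
Difference: 2.37000 − 3.30940 = -0.939 nmi.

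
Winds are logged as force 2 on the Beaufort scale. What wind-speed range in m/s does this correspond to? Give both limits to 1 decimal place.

1.6 to 3.3 m/s

Beaufort 2 (light breeze) spans 1.6–3.3 m/s.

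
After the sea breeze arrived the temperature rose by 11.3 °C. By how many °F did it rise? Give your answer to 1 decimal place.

Converting a difference, only the 9/5 scale factor applies: Δ°F = 11.3 × 1.8 = 20.3 °F.

20.3 °F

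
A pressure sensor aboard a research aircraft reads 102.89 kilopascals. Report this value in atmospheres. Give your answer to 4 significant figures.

1.015 atm

1 kPa = 0.00986923 atm, so 102.89 × 0.00986923 = 1.015 atm.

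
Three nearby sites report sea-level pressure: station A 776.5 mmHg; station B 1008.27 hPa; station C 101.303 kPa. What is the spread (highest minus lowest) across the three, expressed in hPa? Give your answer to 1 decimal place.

station A: 776.5 mmHg = 1035.248 hPa.
station C: 101.303 kPa = 1013.030 hPa.
Spread: 1035.248 − 1008.270 = 27.0 hPa.

27.0 hPa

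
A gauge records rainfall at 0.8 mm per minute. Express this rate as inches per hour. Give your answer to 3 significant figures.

1.89 in/hour

0.8 mm/minute × 0.0393701 in/mm × 60 minute/hour = 1.89 in/hour.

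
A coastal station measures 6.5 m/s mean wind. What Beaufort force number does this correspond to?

Beaufort force 4

6.5 m/s lies in the Beaufort 4 band (moderate breeze, 5.5–7.9 m/s).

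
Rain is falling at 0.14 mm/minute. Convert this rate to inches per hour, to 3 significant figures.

0.14 mm/minute × 0.0393701 in/mm × 60 minute/hour = 0.331 in/hour.

0.331 in/hour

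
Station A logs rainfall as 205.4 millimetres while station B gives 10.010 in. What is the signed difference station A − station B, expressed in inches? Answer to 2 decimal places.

-1.92 in

station A: 205.4 mm = 8.0866 in.
Difference: 8.0866 − 10.0100 = -1.92 in.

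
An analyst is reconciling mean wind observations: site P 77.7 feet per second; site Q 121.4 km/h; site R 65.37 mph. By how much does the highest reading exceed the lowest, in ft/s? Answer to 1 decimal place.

site Q: 121.4 km/h = 110.637 ft/s.
site R: 65.37 mph = 95.876 ft/s.
Spread: 110.637 − 77.700 = 32.9 ft/s.

32.9 ft/s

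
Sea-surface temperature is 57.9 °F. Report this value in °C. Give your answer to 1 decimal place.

°C = (°F − 32) × 5/9 = (57.9 − 32) / 1.8 = 14.4 °C.

14.4 °C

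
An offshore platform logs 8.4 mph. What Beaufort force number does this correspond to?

8.4 mph = 3.8 m/s, which is Beaufort 3 (gentle breeze, 3.4–5.4 m/s).

Beaufort force 3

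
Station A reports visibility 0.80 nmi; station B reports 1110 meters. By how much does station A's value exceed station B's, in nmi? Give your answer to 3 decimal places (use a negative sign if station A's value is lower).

station B: 1110 m = 0.59935 nmi.
Difference: 0.80000 − 0.59935 = 0.201 nmi.

0.201 nmi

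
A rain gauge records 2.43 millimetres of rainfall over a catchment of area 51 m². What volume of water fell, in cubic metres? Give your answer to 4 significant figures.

1 mm over 1 m² is 1 L, so volume = 2.43 × 51 = 123.93 L = 0.1239 m³.

0.1239 cubic metres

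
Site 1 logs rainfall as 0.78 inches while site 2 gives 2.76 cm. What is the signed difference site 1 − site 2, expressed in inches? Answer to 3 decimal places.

site 2: 2.76 cm = 1.08661 in.
Difference: 0.78000 − 1.08661 = -0.307 in.

-0.307 in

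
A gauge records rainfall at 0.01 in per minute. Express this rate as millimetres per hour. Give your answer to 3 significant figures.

0.01 in/minute × 25.4 mm/in × 60 minute/hour = 15.2 mm/hour.

15.2 mm/hour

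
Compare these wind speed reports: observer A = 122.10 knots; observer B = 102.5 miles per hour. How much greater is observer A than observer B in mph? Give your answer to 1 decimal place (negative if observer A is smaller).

38.0 mph

observer A: 122.10 kt = 140.510 mph.
Difference: 140.510 − 102.500 = 38.0 mph.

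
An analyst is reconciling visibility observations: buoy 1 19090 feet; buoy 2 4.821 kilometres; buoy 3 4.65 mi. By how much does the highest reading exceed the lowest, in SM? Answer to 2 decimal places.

1.65 SM

buoy 1: 19090 ft = 3.6155 SM.
buoy 2: 4.821 km = 2.9956 SM.
Spread: 4.6500 − 2.9956 = 1.65 SM.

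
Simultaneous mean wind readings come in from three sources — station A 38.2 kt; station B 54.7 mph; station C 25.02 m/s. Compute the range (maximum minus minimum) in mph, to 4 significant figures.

12.01 mph

station A: 38.2 kt = 43.9598 mph.
station C: 25.02 m/s = 55.9681 mph.
Spread: 55.9681 − 43.9598 = 12.01 mph.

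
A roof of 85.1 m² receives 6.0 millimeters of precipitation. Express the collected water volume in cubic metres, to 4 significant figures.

1 mm over 1 m² is 1 L, so volume = 6 × 85.1 = 510.6 L = 0.5106 m³.

0.5106 cubic metres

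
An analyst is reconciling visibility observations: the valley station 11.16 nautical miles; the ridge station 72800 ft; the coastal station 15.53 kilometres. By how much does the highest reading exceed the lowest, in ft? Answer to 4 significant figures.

the valley station: 11.16 nmi = 67809.45 ft.
the coastal station: 15.53 km = 50951.44 ft.
Spread: 72800.00 − 50951.44 = 21850 ft.

21850 ft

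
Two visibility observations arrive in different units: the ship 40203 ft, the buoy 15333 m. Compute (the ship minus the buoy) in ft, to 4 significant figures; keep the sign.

-10100 ft

the buoy: 15333 m = 50305.12 ft.
Difference: 40203.00 − 50305.12 = -10100 ft.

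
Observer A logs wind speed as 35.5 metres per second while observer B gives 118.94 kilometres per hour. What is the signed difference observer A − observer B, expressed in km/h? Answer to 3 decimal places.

8.860 km/h

observer A: 35.5 m/s = 127.80000 km/h.
Difference: 127.80000 − 118.94000 = 8.860 km/h.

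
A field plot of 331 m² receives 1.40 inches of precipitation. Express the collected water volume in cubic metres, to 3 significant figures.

Depth: 1.40 in × 25.4 = 35.56 mm.
1 mm over 1 m² is 1 L, so volume = 35.56 × 331 = 11770.36 L = 11.8 m³.

11.8 cubic metres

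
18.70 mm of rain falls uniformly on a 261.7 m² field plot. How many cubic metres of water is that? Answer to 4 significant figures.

1 mm over 1 m² is 1 L, so volume = 18.7 × 261.7 = 4893.79 L = 4.894 m³.

4.894 cubic metres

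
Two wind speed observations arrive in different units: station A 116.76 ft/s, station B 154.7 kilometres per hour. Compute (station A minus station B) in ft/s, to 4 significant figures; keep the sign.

-24.22 ft/s

station B: 154.7 km/h = 140.98498 ft/s.
Difference: 116.76000 − 140.98498 = -24.22 ft/s.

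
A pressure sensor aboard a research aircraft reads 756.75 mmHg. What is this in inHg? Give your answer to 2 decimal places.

29.79 inHg

1 mmHg = 0.0393701 inHg, so 756.75 × 0.0393701 = 29.79 inHg.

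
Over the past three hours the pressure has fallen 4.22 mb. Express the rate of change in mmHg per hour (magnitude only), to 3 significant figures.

1.06 mmHg per hour

4.22 mb / 3 h × 0.750062 mmHg/mb = 1.06 mmHg/h.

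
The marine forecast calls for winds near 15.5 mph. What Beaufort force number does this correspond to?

Beaufort force 4

15.5 mph = 6.9 m/s, which is Beaufort 4 (moderate breeze, 5.5–7.9 m/s).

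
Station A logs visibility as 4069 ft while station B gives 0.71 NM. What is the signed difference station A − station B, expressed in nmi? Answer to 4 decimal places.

station A: 4069 ft = 0.669671 nmi.
Difference: 0.669671 − 0.710000 = -0.0403 nmi.

-0.0403 nmi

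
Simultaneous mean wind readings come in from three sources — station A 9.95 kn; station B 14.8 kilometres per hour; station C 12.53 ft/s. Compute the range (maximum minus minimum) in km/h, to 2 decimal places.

4.68 km/h

station A: 9.95 kt = 18.4274 km/h.
station C: 12.53 ft/s = 13.7489 km/h.
Spread: 18.4274 − 13.7489 = 4.68 km/h.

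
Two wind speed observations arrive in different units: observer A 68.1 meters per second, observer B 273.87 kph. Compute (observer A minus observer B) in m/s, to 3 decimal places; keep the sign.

observer B: 273.87 km/h = 76.07500 m/s.
Difference: 68.10000 − 76.07500 = -7.975 m/s.

-7.975 m/s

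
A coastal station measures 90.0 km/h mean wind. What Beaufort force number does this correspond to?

Beaufort force 10

90.0 km/h = 25.0 m/s, which is Beaufort 10 (storm, 24.5–28.4 m/s).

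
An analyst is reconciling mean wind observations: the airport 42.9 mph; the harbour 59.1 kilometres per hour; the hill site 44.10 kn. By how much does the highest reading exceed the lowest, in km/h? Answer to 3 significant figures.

the airport: 42.9 mph = 69.041 km/h.
the hill site: 44.10 kt = 81.673 km/h.
Spread: 81.673 − 59.100 = 22.6 km/h.

22.6 km/h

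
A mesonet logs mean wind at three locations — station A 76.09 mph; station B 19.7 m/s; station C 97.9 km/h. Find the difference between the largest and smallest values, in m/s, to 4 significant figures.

station A: 76.09 mph = 34.0153 m/s.
station C: 97.9 km/h = 27.1944 m/s.
Spread: 34.0153 − 19.7000 = 14.32 m/s.

14.32 m/s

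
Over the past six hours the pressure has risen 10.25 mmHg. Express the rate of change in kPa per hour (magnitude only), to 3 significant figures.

10.25 mmHg / 6 h × 0.133322 kPa/mmHg = 0.228 kPa/h.

0.228 kPa per hour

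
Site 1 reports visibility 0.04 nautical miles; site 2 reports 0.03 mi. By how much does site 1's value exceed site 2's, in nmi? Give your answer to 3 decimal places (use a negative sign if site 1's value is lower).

0.014 nmi

site 2: 0.03 SM = 0.02607 nmi.
Difference: 0.04000 − 0.02607 = 0.014 nmi.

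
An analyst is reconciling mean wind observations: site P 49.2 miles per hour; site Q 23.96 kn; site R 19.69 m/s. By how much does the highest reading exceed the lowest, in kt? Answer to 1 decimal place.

18.8 kt

site P: 49.2 mph = 42.754 kt.
site R: 19.69 m/s = 38.274 kt.
Spread: 42.754 − 23.960 = 18.8 kt.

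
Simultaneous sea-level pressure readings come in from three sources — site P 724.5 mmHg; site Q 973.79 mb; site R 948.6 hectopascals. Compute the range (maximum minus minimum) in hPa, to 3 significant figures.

site P: 724.5 mmHg = 965.921 hPa.
site Q: 973.79 mb = 973.790 hPa.
Spread: 973.790 − 948.600 = 25.2 hPa.

25.2 hPa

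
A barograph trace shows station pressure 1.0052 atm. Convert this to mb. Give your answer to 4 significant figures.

1019 mb

1 atm = 1013.25 mb, so 1.0052 × 1013.25 = 1019 mb.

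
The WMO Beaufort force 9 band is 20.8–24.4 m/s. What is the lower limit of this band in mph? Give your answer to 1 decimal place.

20.8–24.4 m/s × 2.237 = 46.5–54.6 mph.

46.5 mph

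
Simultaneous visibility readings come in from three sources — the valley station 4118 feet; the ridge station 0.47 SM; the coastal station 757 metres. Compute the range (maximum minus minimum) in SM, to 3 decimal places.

0.310 SM

the valley station: 4118 ft = 0.77992 SM.
the coastal station: 757 m = 0.47038 SM.
Spread: 0.77992 − 0.47000 = 0.310 SM.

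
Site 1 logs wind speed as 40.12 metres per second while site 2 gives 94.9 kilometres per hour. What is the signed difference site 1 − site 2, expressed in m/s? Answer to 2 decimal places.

13.76 m/s

site 2: 94.9 km/h = 26.3611 m/s.
Difference: 40.1200 − 26.3611 = 13.76 m/s.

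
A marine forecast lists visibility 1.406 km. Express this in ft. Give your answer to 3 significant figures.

1 km = 3280.84 ft, so 1.406 × 3280.84 = 4610 ft.

4610 ft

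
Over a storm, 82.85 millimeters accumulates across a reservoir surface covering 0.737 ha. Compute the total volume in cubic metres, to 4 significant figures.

610.6 cubic metres

Area: 0.737 ha = 7370 m².
1 mm over 1 m² is 1 L, so volume = 82.85 × 7370 = 610604.5 L = 610.6 m³.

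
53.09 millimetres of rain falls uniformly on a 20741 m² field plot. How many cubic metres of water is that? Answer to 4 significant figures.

1 mm over 1 m² is 1 L, so volume = 53.09 × 20741 = 1101139.7 L = 1101 m³.

1101 cubic metres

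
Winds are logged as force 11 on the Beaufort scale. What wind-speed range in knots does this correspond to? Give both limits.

Beaufort 11 (violent storm) spans 56–63 knots.

56 to 63 kt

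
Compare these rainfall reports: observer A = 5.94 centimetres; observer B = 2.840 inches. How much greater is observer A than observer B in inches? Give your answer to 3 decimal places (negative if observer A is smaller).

observer A: 5.94 cm = 2.33858 in.
Difference: 2.33858 − 2.84000 = -0.501 in.

-0.501 in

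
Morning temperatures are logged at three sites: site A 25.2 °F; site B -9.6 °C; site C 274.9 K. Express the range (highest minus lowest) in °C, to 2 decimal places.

site A: 25.2 °F = -3.778 °C.
site C: 274.9 K = 1.750 °C.
Spread: 1.750 − (-9.600) = 11.350 °C.

11.35 °C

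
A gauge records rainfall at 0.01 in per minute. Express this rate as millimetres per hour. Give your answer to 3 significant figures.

15.2 mm/hour

0.01 in/minute × 25.4 mm/in × 60 minute/hour = 15.2 mm/hour.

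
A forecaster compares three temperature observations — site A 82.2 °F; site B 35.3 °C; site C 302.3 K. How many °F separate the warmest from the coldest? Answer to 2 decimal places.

13.34 °F

site A: 82.2 °F = 27.889 °C.
site C: 302.3 K = 29.150 °C.
Spread: 35.300 − 27.889 = 7.411 °C = 13.34 °F.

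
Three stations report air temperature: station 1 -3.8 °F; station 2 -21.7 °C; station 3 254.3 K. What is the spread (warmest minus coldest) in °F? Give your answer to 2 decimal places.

5.13 °F

station 1: -3.8 °F = -19.889 °C.
station 3: 254.3 K = -18.850 °C.
Spread: (-18.850) − (-21.700) = 2.850 °C = 5.13 °F.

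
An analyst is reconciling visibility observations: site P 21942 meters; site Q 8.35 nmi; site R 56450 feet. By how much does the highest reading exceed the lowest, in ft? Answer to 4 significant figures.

21250 ft

site P: 21942 m = 71988.19 ft.
site Q: 8.35 nmi = 50735.56 ft.
Spread: 71988.19 − 50735.56 = 21250 ft.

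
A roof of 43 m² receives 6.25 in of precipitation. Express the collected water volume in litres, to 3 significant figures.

6830 litres

Depth: 6.25 in × 25.4 = 158.75 mm.
1 mm over 1 m² is 1 L, so volume = 158.75 × 43 = 6826.25 L ≈ 6830 L.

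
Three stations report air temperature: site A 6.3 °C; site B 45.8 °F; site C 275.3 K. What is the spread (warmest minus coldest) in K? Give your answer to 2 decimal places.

site B: 45.8 °F = 7.667 °C.
site C: 275.3 K = 2.150 °C.
Spread: 7.667 − 2.150 = 5.517 °C.

5.52 K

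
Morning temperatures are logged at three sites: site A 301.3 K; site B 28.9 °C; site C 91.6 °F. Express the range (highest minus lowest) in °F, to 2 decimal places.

site A: 301.3 K = 28.150 °C.
site C: 91.6 °F = 33.111 °C.
Spread: 33.111 − 28.150 = 4.961 °C = 8.93 °F.

8.93 °F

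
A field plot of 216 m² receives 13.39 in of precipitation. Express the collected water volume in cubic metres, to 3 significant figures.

73.5 cubic metres

Depth: 13.39 in × 25.4 = 340.106 mm.
1 mm over 1 m² is 1 L, so volume = 340.106 × 216 = 73462.896 L = 73.5 m³.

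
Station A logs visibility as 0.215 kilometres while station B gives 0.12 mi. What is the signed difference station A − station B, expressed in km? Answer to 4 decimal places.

0.0219 km

station B: 0.12 SM = 0.193121 km.
Difference: 0.215000 − 0.193121 = 0.0219 km.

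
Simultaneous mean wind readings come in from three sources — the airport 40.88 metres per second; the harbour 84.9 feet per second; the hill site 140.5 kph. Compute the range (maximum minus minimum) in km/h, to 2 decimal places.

54.01 km/h

the airport: 40.88 m/s = 147.1680 km/h.
the harbour: 84.9 ft/s = 93.1591 km/h.
Spread: 147.1680 − 93.1591 = 54.01 km/h.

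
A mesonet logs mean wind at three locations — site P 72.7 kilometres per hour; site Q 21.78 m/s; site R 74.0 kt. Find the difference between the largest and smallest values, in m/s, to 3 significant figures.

site P: 72.7 km/h = 20.194 m/s.
site R: 74.0 kt = 38.069 m/s.
Spread: 38.069 − 20.194 = 17.9 m/s.

17.9 m/s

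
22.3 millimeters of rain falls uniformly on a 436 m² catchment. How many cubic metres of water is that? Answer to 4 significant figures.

9.723 cubic metres

1 mm over 1 m² is 1 L, so volume = 22.3 × 436 = 9722.8 L = 9.723 m³.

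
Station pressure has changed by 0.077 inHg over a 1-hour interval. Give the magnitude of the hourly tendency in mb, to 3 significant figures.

0.077 inHg / 1 h × 33.8639 mb/inHg = 2.61 mb/h.

2.61 mb per hour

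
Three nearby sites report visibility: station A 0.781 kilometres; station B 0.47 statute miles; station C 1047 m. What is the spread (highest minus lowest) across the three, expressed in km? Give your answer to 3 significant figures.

station B: 0.47 SM = 0.75639 km.
station C: 1047 m = 1.04700 km.
Spread: 1.04700 − 0.75639 = 0.291 km.

0.291 km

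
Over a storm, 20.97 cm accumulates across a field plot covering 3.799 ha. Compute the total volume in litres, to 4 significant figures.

Depth: 20.97 cm × 10 = 209.7 mm.
Area: 3.799 ha = 37990 m².
1 mm over 1 m² is 1 L, so volume = 209.7 × 37990 = 7966503 L ≈ 7967000 L.

7967000 litres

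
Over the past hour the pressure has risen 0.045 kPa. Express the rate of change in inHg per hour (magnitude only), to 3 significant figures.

0.045 kPa / 1 h × 0.2953 inHg/kPa = 0.0133 inHg/h.

0.0133 inHg per hour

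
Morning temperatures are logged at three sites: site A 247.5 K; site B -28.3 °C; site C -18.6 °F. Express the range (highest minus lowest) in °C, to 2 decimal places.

site A: 247.5 K = -25.650 °C.
site C: -18.6 °F = -28.111 °C.
Spread: (-25.650) − (-28.300) = 2.650 °C.

2.65 °C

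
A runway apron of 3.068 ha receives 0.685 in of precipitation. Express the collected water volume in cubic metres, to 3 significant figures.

534 cubic metres

Depth: 0.685 in × 25.4 = 17.399 mm.
Area: 3.068 ha = 30680 m².
1 mm over 1 m² is 1 L, so volume = 17.399 × 30680 = 533801.32 L = 534 m³.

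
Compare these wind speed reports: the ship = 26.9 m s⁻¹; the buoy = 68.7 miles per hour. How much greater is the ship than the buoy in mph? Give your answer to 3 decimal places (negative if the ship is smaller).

the ship: 26.9 m/s = 60.17359 mph.
Difference: 60.17359 − 68.70000 = -8.526 mph.

-8.526 mph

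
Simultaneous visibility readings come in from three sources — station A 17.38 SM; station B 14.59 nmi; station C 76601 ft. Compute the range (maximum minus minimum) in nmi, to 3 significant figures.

station A: 17.38 SM = 15.1028 nmi.
station C: 76601 ft = 12.6069 nmi.
Spread: 15.1028 − 12.6069 = 2.50 nmi.

2.50 nmi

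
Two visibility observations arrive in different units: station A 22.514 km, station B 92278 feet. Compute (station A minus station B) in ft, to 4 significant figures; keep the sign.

station A: 22.514 km = 73864.83 ft.
Difference: 73864.83 − 92278.00 = -18410 ft.

-18410 ft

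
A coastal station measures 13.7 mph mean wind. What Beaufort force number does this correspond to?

Beaufort force 4

13.7 mph = 6.1 m/s, which is Beaufort 4 (moderate breeze, 5.5–7.9 m/s).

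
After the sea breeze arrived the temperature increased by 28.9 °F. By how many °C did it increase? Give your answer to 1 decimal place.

Converting a difference, only the 9/5 scale factor applies: Δ°C = 28.9 × 0.5556 = 16.1 °C.

16.1 °C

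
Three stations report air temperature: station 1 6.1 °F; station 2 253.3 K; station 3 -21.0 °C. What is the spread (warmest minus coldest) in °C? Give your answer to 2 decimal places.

6.61 °C

station 1: 6.1 °F = -14.389 °C.
station 2: 253.3 K = -19.850 °C.
Spread: (-14.389) − (-21.000) = 6.611 °C.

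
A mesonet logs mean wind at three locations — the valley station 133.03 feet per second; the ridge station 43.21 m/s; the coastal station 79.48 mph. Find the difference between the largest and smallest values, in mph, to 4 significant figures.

the valley station: 133.03 ft/s = 90.7023 mph.
the ridge station: 43.21 m/s = 96.6580 mph.
Spread: 96.6580 − 79.4800 = 17.18 mph.

17.18 mph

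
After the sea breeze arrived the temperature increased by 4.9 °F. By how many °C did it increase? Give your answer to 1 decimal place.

2.7 °C

Converting a difference, only the 9/5 scale factor applies: Δ°C = 4.9 × 0.5556 = 2.7 °C.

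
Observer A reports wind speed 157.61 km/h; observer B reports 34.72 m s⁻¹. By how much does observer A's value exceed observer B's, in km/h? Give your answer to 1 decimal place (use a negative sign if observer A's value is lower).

observer B: 34.72 m/s = 124.992 km/h.
Difference: 157.610 − 124.992 = 32.6 km/h.

32.6 km/h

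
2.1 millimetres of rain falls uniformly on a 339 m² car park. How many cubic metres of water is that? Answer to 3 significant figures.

0.712 cubic metres

1 mm over 1 m² is 1 L, so volume = 2.1 × 339 = 711.9 L = 0.712 m³.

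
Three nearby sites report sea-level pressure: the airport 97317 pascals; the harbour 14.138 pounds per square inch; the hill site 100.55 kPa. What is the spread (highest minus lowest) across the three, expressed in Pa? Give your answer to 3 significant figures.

the harbour: 14.138 psi = 97478.08 Pa.
the hill site: 100.55 kPa = 100550.00 Pa.
Spread: 100550.00 − 97317.00 = 3230 Pa.

3230 Pa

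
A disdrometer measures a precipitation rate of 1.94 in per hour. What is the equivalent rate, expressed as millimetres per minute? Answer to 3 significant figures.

1.94 in/hour × 25.4 mm/in × 0.0166667 hour/minute = 0.821 mm/minute.

0.821 mm/minute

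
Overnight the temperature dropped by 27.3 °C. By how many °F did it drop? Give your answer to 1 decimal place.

49.1 °F

For a temperature change the 32° offset cancels: Δ°F = 27.3 × 1.8 = 49.1 °F.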